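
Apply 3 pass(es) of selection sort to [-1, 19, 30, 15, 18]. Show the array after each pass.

Pass 1: Select minimum -1 at index 0, swap -> [-1, 19, 30, 15, 18]
Pass 2: Select minimum 15 at index 3, swap -> [-1, 15, 30, 19, 18]
Pass 3: Select minimum 18 at index 4, swap -> [-1, 15, 18, 19, 30]


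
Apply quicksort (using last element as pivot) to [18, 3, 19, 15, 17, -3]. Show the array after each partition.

Partition 1: pivot=-3 at index 0 -> [-3, 3, 19, 15, 17, 18]
Partition 2: pivot=18 at index 4 -> [-3, 3, 15, 17, 18, 19]
Partition 3: pivot=17 at index 3 -> [-3, 3, 15, 17, 18, 19]
Partition 4: pivot=15 at index 2 -> [-3, 3, 15, 17, 18, 19]


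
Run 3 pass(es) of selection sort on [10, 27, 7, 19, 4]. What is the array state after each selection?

Pass 1: Select minimum 4 at index 4, swap -> [4, 27, 7, 19, 10]
Pass 2: Select minimum 7 at index 2, swap -> [4, 7, 27, 19, 10]
Pass 3: Select minimum 10 at index 4, swap -> [4, 7, 10, 19, 27]


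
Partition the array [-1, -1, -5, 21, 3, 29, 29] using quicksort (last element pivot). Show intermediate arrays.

Partition 1: pivot=29 at index 6 -> [-1, -1, -5, 21, 3, 29, 29]
Partition 2: pivot=29 at index 5 -> [-1, -1, -5, 21, 3, 29, 29]
Partition 3: pivot=3 at index 3 -> [-1, -1, -5, 3, 21, 29, 29]
Partition 4: pivot=-5 at index 0 -> [-5, -1, -1, 3, 21, 29, 29]
Partition 5: pivot=-1 at index 2 -> [-5, -1, -1, 3, 21, 29, 29]


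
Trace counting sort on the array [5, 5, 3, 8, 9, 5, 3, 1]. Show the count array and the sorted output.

Count array: [0, 1, 0, 2, 0, 3, 0, 0, 1, 1]
(count[i] = number of elements equal to i)
Cumulative count: [0, 1, 1, 3, 3, 6, 6, 6, 7, 8]
Sorted: [1, 3, 3, 5, 5, 5, 8, 9]


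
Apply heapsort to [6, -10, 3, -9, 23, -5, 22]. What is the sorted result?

Build heap: [23, 6, 22, -9, -10, -5, 3]
Extract 23: [22, 6, 3, -9, -10, -5, 23]
Extract 22: [6, -5, 3, -9, -10, 22, 23]
Extract 6: [3, -5, -10, -9, 6, 22, 23]
Extract 3: [-5, -9, -10, 3, 6, 22, 23]
Extract -5: [-9, -10, -5, 3, 6, 22, 23]
Extract -9: [-10, -9, -5, 3, 6, 22, 23]


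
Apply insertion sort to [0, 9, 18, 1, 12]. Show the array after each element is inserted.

First element 0 is already 'sorted'
Insert 9: shifted 0 elements -> [0, 9, 18, 1, 12]
Insert 18: shifted 0 elements -> [0, 9, 18, 1, 12]
Insert 1: shifted 2 elements -> [0, 1, 9, 18, 12]
Insert 12: shifted 1 elements -> [0, 1, 9, 12, 18]


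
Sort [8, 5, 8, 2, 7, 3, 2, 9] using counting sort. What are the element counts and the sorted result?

Count array: [0, 0, 2, 1, 0, 1, 0, 1, 2, 1]
(count[i] = number of elements equal to i)
Cumulative count: [0, 0, 2, 3, 3, 4, 4, 5, 7, 8]
Sorted: [2, 2, 3, 5, 7, 8, 8, 9]


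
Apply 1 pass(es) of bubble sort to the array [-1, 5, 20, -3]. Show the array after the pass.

After pass 1: [-1, 5, -3, 20] (1 swaps)
Total swaps: 1


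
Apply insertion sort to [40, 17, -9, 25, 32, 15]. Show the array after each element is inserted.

First element 40 is already 'sorted'
Insert 17: shifted 1 elements -> [17, 40, -9, 25, 32, 15]
Insert -9: shifted 2 elements -> [-9, 17, 40, 25, 32, 15]
Insert 25: shifted 1 elements -> [-9, 17, 25, 40, 32, 15]
Insert 32: shifted 1 elements -> [-9, 17, 25, 32, 40, 15]
Insert 15: shifted 4 elements -> [-9, 15, 17, 25, 32, 40]


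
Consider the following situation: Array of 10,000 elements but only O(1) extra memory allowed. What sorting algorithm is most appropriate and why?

Best choice: Heapsort
Reason: Heapsort rearranges the array in place using O(1) auxiliary space and still guarantees O(n log n) time; quicksort partitions in place but needs Theta(log n) stack space for recursion (O(n) in the worst case), and mergesort requires O(n) auxiliary space


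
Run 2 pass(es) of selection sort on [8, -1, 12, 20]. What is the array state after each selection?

Pass 1: Select minimum -1 at index 1, swap -> [-1, 8, 12, 20]
Pass 2: Select minimum 8 at index 1, swap -> [-1, 8, 12, 20]


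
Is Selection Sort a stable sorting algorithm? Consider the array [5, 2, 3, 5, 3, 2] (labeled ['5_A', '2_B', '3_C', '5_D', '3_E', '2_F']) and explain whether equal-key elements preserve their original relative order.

Trace Selection Sort on the labeled array (the key is the number; the letter only tracks identity):
  Pass 1: minimum of unsorted part is 2_B at index 1; swap it with 5_A at index 0 -> [2_B, 5_A, 3_C, 5_D, 3_E, 2_F]
  Pass 2: minimum of unsorted part is 2_F at index 5; swap it with 5_A at index 1 -> [2_B, 2_F, 3_C, 5_D, 3_E, 5_A]
  Pass 3: minimum 3_C is already at index 2; no swap -> [2_B, 2_F, 3_C, 5_D, 3_E, 5_A]
  Pass 4: minimum of unsorted part is 3_E at index 4; swap it with 5_D at index 3 -> [2_B, 2_F, 3_C, 3_E, 5_D, 5_A]
  Pass 5: minimum 5_D is already at index 4; no swap -> [2_B, 2_F, 3_C, 3_E, 5_D, 5_A]
Final order: [2_B, 2_F, 3_C, 3_E, 5_D, 5_A]
Equal keys:
  value 2: originally 2_B, 2_F; after sorting 2_B, 2_F -> order preserved
  value 3: originally 3_C, 3_E; after sorting 3_C, 3_E -> order preserved
  value 5: originally 5_A, 5_D; after sorting 5_D, 5_A -> order changed
Equal keys were reordered, so Selection Sort is not stable: the long-range swap that moves the minimum into place can carry an element past an equal key. (One such input is enough; an unstable sort may happen to preserve order on other inputs, but it gives no guarantee.)
Answer: Not stable


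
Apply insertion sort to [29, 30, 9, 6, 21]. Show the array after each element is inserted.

First element 29 is already 'sorted'
Insert 30: shifted 0 elements -> [29, 30, 9, 6, 21]
Insert 9: shifted 2 elements -> [9, 29, 30, 6, 21]
Insert 6: shifted 3 elements -> [6, 9, 29, 30, 21]
Insert 21: shifted 2 elements -> [6, 9, 21, 29, 30]


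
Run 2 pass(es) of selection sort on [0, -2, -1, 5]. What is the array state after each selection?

Pass 1: Select minimum -2 at index 1, swap -> [-2, 0, -1, 5]
Pass 2: Select minimum -1 at index 2, swap -> [-2, -1, 0, 5]


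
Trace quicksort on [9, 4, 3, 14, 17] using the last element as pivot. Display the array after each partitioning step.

Partition 1: pivot=17 at index 4 -> [9, 4, 3, 14, 17]
Partition 2: pivot=14 at index 3 -> [9, 4, 3, 14, 17]
Partition 3: pivot=3 at index 0 -> [3, 4, 9, 14, 17]
Partition 4: pivot=9 at index 2 -> [3, 4, 9, 14, 17]


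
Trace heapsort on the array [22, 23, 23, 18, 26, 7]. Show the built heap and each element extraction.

Build heap: [26, 23, 23, 18, 22, 7]
Extract 26: [23, 22, 23, 18, 7, 26]
Extract 23: [23, 22, 7, 18, 23, 26]
Extract 23: [22, 18, 7, 23, 23, 26]
Extract 22: [18, 7, 22, 23, 23, 26]
Extract 18: [7, 18, 22, 23, 23, 26]


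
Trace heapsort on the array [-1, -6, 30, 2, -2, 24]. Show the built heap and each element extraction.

Build heap: [30, 2, 24, -6, -2, -1]
Extract 30: [24, 2, -1, -6, -2, 30]
Extract 24: [2, -2, -1, -6, 24, 30]
Extract 2: [-1, -2, -6, 2, 24, 30]
Extract -1: [-2, -6, -1, 2, 24, 30]
Extract -2: [-6, -2, -1, 2, 24, 30]


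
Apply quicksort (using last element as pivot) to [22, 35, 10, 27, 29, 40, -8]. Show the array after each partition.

Partition 1: pivot=-8 at index 0 -> [-8, 35, 10, 27, 29, 40, 22]
Partition 2: pivot=22 at index 2 -> [-8, 10, 22, 27, 29, 40, 35]
Partition 3: pivot=35 at index 5 -> [-8, 10, 22, 27, 29, 35, 40]
Partition 4: pivot=29 at index 4 -> [-8, 10, 22, 27, 29, 35, 40]


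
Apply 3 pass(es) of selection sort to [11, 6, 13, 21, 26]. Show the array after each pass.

Pass 1: Select minimum 6 at index 1, swap -> [6, 11, 13, 21, 26]
Pass 2: Select minimum 11 at index 1, swap -> [6, 11, 13, 21, 26]
Pass 3: Select minimum 13 at index 2, swap -> [6, 11, 13, 21, 26]


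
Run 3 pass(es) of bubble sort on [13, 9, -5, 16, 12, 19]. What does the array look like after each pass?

After pass 1: [9, -5, 13, 12, 16, 19] (3 swaps)
After pass 2: [-5, 9, 12, 13, 16, 19] (2 swaps)
After pass 3: [-5, 9, 12, 13, 16, 19] (0 swaps)
Total swaps: 5


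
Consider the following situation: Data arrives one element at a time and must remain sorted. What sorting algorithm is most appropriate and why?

Best choice: Insertion sort
Reason: Insertion sort naturally handles online/streaming input by inserting each new element into sorted position


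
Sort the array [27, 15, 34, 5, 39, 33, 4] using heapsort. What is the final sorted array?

Build heap: [39, 27, 34, 5, 15, 33, 4]
Extract 39: [34, 27, 33, 5, 15, 4, 39]
Extract 34: [33, 27, 4, 5, 15, 34, 39]
Extract 33: [27, 15, 4, 5, 33, 34, 39]
Extract 27: [15, 5, 4, 27, 33, 34, 39]
Extract 15: [5, 4, 15, 27, 33, 34, 39]
Extract 5: [4, 5, 15, 27, 33, 34, 39]


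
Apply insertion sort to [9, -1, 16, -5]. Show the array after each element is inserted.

First element 9 is already 'sorted'
Insert -1: shifted 1 elements -> [-1, 9, 16, -5]
Insert 16: shifted 0 elements -> [-1, 9, 16, -5]
Insert -5: shifted 3 elements -> [-5, -1, 9, 16]


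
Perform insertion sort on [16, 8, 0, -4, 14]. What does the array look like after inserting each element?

First element 16 is already 'sorted'
Insert 8: shifted 1 elements -> [8, 16, 0, -4, 14]
Insert 0: shifted 2 elements -> [0, 8, 16, -4, 14]
Insert -4: shifted 3 elements -> [-4, 0, 8, 16, 14]
Insert 14: shifted 1 elements -> [-4, 0, 8, 14, 16]


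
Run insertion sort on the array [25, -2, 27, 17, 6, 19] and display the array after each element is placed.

First element 25 is already 'sorted'
Insert -2: shifted 1 elements -> [-2, 25, 27, 17, 6, 19]
Insert 27: shifted 0 elements -> [-2, 25, 27, 17, 6, 19]
Insert 17: shifted 2 elements -> [-2, 17, 25, 27, 6, 19]
Insert 6: shifted 3 elements -> [-2, 6, 17, 25, 27, 19]
Insert 19: shifted 2 elements -> [-2, 6, 17, 19, 25, 27]


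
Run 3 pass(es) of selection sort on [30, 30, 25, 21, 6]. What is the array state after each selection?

Pass 1: Select minimum 6 at index 4, swap -> [6, 30, 25, 21, 30]
Pass 2: Select minimum 21 at index 3, swap -> [6, 21, 25, 30, 30]
Pass 3: Select minimum 25 at index 2, swap -> [6, 21, 25, 30, 30]


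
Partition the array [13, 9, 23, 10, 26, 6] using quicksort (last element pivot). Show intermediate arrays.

Partition 1: pivot=6 at index 0 -> [6, 9, 23, 10, 26, 13]
Partition 2: pivot=13 at index 3 -> [6, 9, 10, 13, 26, 23]
Partition 3: pivot=10 at index 2 -> [6, 9, 10, 13, 26, 23]
Partition 4: pivot=23 at index 4 -> [6, 9, 10, 13, 23, 26]


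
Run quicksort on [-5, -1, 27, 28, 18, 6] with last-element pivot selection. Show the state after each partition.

Partition 1: pivot=6 at index 2 -> [-5, -1, 6, 28, 18, 27]
Partition 2: pivot=-1 at index 1 -> [-5, -1, 6, 28, 18, 27]
Partition 3: pivot=27 at index 4 -> [-5, -1, 6, 18, 27, 28]


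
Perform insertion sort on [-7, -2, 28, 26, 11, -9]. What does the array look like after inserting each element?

First element -7 is already 'sorted'
Insert -2: shifted 0 elements -> [-7, -2, 28, 26, 11, -9]
Insert 28: shifted 0 elements -> [-7, -2, 28, 26, 11, -9]
Insert 26: shifted 1 elements -> [-7, -2, 26, 28, 11, -9]
Insert 11: shifted 2 elements -> [-7, -2, 11, 26, 28, -9]
Insert -9: shifted 5 elements -> [-9, -7, -2, 11, 26, 28]


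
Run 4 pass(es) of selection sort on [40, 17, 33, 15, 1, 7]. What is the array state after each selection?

Pass 1: Select minimum 1 at index 4, swap -> [1, 17, 33, 15, 40, 7]
Pass 2: Select minimum 7 at index 5, swap -> [1, 7, 33, 15, 40, 17]
Pass 3: Select minimum 15 at index 3, swap -> [1, 7, 15, 33, 40, 17]
Pass 4: Select minimum 17 at index 5, swap -> [1, 7, 15, 17, 40, 33]


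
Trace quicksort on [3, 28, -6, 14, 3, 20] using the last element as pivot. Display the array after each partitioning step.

Partition 1: pivot=20 at index 4 -> [3, -6, 14, 3, 20, 28]
Partition 2: pivot=3 at index 2 -> [3, -6, 3, 14, 20, 28]
Partition 3: pivot=-6 at index 0 -> [-6, 3, 3, 14, 20, 28]


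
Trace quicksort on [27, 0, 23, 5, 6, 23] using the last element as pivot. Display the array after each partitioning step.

Partition 1: pivot=23 at index 4 -> [0, 23, 5, 6, 23, 27]
Partition 2: pivot=6 at index 2 -> [0, 5, 6, 23, 23, 27]
Partition 3: pivot=5 at index 1 -> [0, 5, 6, 23, 23, 27]


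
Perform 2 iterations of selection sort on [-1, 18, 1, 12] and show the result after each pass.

Pass 1: Select minimum -1 at index 0, swap -> [-1, 18, 1, 12]
Pass 2: Select minimum 1 at index 2, swap -> [-1, 1, 18, 12]


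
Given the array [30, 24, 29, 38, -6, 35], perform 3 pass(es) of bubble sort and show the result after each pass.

After pass 1: [24, 29, 30, -6, 35, 38] (4 swaps)
After pass 2: [24, 29, -6, 30, 35, 38] (1 swaps)
After pass 3: [24, -6, 29, 30, 35, 38] (1 swaps)
Total swaps: 6


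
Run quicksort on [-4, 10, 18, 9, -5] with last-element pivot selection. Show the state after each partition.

Partition 1: pivot=-5 at index 0 -> [-5, 10, 18, 9, -4]
Partition 2: pivot=-4 at index 1 -> [-5, -4, 18, 9, 10]
Partition 3: pivot=10 at index 3 -> [-5, -4, 9, 10, 18]


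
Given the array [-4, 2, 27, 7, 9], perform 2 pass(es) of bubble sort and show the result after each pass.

After pass 1: [-4, 2, 7, 9, 27] (2 swaps)
After pass 2: [-4, 2, 7, 9, 27] (0 swaps)
Total swaps: 2


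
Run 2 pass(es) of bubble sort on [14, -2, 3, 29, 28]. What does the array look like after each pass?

After pass 1: [-2, 3, 14, 28, 29] (3 swaps)
After pass 2: [-2, 3, 14, 28, 29] (0 swaps)
Total swaps: 3


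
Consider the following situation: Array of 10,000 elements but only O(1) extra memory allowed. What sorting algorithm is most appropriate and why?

Best choice: Heapsort
Reason: Heapsort rearranges the array in place using O(1) auxiliary space and still guarantees O(n log n) time; quicksort partitions in place but needs Theta(log n) stack space for recursion (O(n) in the worst case), and mergesort requires O(n) auxiliary space


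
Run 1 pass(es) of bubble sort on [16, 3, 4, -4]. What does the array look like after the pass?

After pass 1: [3, 4, -4, 16] (3 swaps)
Total swaps: 3


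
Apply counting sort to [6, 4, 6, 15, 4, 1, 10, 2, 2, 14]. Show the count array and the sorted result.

Count array: [0, 1, 2, 0, 2, 0, 2, 0, 0, 0, 1, 0, 0, 0, 1, 1]
(count[i] = number of elements equal to i)
Cumulative count: [0, 1, 3, 3, 5, 5, 7, 7, 7, 7, 8, 8, 8, 8, 9, 10]
Sorted: [1, 2, 2, 4, 4, 6, 6, 10, 14, 15]


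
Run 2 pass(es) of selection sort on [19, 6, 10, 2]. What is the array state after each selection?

Pass 1: Select minimum 2 at index 3, swap -> [2, 6, 10, 19]
Pass 2: Select minimum 6 at index 1, swap -> [2, 6, 10, 19]


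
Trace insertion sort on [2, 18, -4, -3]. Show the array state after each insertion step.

First element 2 is already 'sorted'
Insert 18: shifted 0 elements -> [2, 18, -4, -3]
Insert -4: shifted 2 elements -> [-4, 2, 18, -3]
Insert -3: shifted 2 elements -> [-4, -3, 2, 18]


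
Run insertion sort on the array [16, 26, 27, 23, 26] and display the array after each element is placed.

First element 16 is already 'sorted'
Insert 26: shifted 0 elements -> [16, 26, 27, 23, 26]
Insert 27: shifted 0 elements -> [16, 26, 27, 23, 26]
Insert 23: shifted 2 elements -> [16, 23, 26, 27, 26]
Insert 26: shifted 1 elements -> [16, 23, 26, 26, 27]


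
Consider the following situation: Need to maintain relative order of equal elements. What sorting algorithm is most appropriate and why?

Best choice: Merge sort or Insertion sort
Reason: Both are stable; quicksort and heapsort are not stable


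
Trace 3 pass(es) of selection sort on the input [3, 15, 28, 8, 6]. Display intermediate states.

Pass 1: Select minimum 3 at index 0, swap -> [3, 15, 28, 8, 6]
Pass 2: Select minimum 6 at index 4, swap -> [3, 6, 28, 8, 15]
Pass 3: Select minimum 8 at index 3, swap -> [3, 6, 8, 28, 15]


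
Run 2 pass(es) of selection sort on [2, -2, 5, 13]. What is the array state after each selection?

Pass 1: Select minimum -2 at index 1, swap -> [-2, 2, 5, 13]
Pass 2: Select minimum 2 at index 1, swap -> [-2, 2, 5, 13]


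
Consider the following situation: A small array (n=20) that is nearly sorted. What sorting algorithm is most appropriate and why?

Best choice: Insertion sort
Reason: Insertion sort is O(n) for nearly sorted arrays and has low overhead


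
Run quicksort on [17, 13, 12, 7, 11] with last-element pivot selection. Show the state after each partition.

Partition 1: pivot=11 at index 1 -> [7, 11, 12, 17, 13]
Partition 2: pivot=13 at index 3 -> [7, 11, 12, 13, 17]


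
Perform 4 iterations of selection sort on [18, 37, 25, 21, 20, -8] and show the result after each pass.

Pass 1: Select minimum -8 at index 5, swap -> [-8, 37, 25, 21, 20, 18]
Pass 2: Select minimum 18 at index 5, swap -> [-8, 18, 25, 21, 20, 37]
Pass 3: Select minimum 20 at index 4, swap -> [-8, 18, 20, 21, 25, 37]
Pass 4: Select minimum 21 at index 3, swap -> [-8, 18, 20, 21, 25, 37]


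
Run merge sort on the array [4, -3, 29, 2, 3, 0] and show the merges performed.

Divide and conquer:
  Merge [-3] + [29] -> [-3, 29]
  Merge [4] + [-3, 29] -> [-3, 4, 29]
  Merge [3] + [0] -> [0, 3]
  Merge [2] + [0, 3] -> [0, 2, 3]
  Merge [-3, 4, 29] + [0, 2, 3] -> [-3, 0, 2, 3, 4, 29]


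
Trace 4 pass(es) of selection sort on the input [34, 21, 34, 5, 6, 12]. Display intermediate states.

Pass 1: Select minimum 5 at index 3, swap -> [5, 21, 34, 34, 6, 12]
Pass 2: Select minimum 6 at index 4, swap -> [5, 6, 34, 34, 21, 12]
Pass 3: Select minimum 12 at index 5, swap -> [5, 6, 12, 34, 21, 34]
Pass 4: Select minimum 21 at index 4, swap -> [5, 6, 12, 21, 34, 34]


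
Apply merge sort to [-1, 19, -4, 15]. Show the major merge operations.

Divide and conquer:
  Merge [-1] + [19] -> [-1, 19]
  Merge [-4] + [15] -> [-4, 15]
  Merge [-1, 19] + [-4, 15] -> [-4, -1, 15, 19]


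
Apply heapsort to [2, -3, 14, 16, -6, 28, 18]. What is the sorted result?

Build heap: [28, 16, 18, -3, -6, 14, 2]
Extract 28: [18, 16, 14, -3, -6, 2, 28]
Extract 18: [16, 2, 14, -3, -6, 18, 28]
Extract 16: [14, 2, -6, -3, 16, 18, 28]
Extract 14: [2, -3, -6, 14, 16, 18, 28]
Extract 2: [-3, -6, 2, 14, 16, 18, 28]
Extract -3: [-6, -3, 2, 14, 16, 18, 28]


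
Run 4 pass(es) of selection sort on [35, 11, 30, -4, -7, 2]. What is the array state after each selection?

Pass 1: Select minimum -7 at index 4, swap -> [-7, 11, 30, -4, 35, 2]
Pass 2: Select minimum -4 at index 3, swap -> [-7, -4, 30, 11, 35, 2]
Pass 3: Select minimum 2 at index 5, swap -> [-7, -4, 2, 11, 35, 30]
Pass 4: Select minimum 11 at index 3, swap -> [-7, -4, 2, 11, 35, 30]


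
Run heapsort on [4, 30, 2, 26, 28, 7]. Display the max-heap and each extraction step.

Build heap: [30, 28, 7, 26, 4, 2]
Extract 30: [28, 26, 7, 2, 4, 30]
Extract 28: [26, 4, 7, 2, 28, 30]
Extract 26: [7, 4, 2, 26, 28, 30]
Extract 7: [4, 2, 7, 26, 28, 30]
Extract 4: [2, 4, 7, 26, 28, 30]


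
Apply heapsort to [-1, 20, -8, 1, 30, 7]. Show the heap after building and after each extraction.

Build heap: [30, 20, 7, 1, -1, -8]
Extract 30: [20, 1, 7, -8, -1, 30]
Extract 20: [7, 1, -1, -8, 20, 30]
Extract 7: [1, -8, -1, 7, 20, 30]
Extract 1: [-1, -8, 1, 7, 20, 30]
Extract -1: [-8, -1, 1, 7, 20, 30]


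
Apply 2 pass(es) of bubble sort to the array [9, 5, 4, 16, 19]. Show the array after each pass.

After pass 1: [5, 4, 9, 16, 19] (2 swaps)
After pass 2: [4, 5, 9, 16, 19] (1 swaps)
Total swaps: 3


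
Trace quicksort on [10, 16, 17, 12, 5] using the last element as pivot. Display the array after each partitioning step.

Partition 1: pivot=5 at index 0 -> [5, 16, 17, 12, 10]
Partition 2: pivot=10 at index 1 -> [5, 10, 17, 12, 16]
Partition 3: pivot=16 at index 3 -> [5, 10, 12, 16, 17]


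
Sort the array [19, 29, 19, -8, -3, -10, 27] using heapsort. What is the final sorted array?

Build heap: [29, 19, 27, -8, -3, -10, 19]
Extract 29: [27, 19, 19, -8, -3, -10, 29]
Extract 27: [19, -3, 19, -8, -10, 27, 29]
Extract 19: [19, -3, -10, -8, 19, 27, 29]
Extract 19: [-3, -8, -10, 19, 19, 27, 29]
Extract -3: [-8, -10, -3, 19, 19, 27, 29]
Extract -8: [-10, -8, -3, 19, 19, 27, 29]


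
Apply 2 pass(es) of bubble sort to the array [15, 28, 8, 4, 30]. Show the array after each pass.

After pass 1: [15, 8, 4, 28, 30] (2 swaps)
After pass 2: [8, 4, 15, 28, 30] (2 swaps)
Total swaps: 4


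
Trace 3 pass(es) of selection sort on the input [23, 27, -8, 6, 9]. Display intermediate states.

Pass 1: Select minimum -8 at index 2, swap -> [-8, 27, 23, 6, 9]
Pass 2: Select minimum 6 at index 3, swap -> [-8, 6, 23, 27, 9]
Pass 3: Select minimum 9 at index 4, swap -> [-8, 6, 9, 27, 23]


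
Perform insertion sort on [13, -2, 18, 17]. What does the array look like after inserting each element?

First element 13 is already 'sorted'
Insert -2: shifted 1 elements -> [-2, 13, 18, 17]
Insert 18: shifted 0 elements -> [-2, 13, 18, 17]
Insert 17: shifted 1 elements -> [-2, 13, 17, 18]


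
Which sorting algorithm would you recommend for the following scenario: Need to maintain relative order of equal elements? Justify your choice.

Best choice: Merge sort or Insertion sort
Reason: Both are stable; quicksort and heapsort are not stable


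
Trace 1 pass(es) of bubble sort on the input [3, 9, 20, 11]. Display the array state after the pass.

After pass 1: [3, 9, 11, 20] (1 swaps)
Total swaps: 1


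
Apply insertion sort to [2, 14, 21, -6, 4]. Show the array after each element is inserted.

First element 2 is already 'sorted'
Insert 14: shifted 0 elements -> [2, 14, 21, -6, 4]
Insert 21: shifted 0 elements -> [2, 14, 21, -6, 4]
Insert -6: shifted 3 elements -> [-6, 2, 14, 21, 4]
Insert 4: shifted 2 elements -> [-6, 2, 4, 14, 21]


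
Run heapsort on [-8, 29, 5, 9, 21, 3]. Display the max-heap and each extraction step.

Build heap: [29, 21, 5, 9, -8, 3]
Extract 29: [21, 9, 5, 3, -8, 29]
Extract 21: [9, 3, 5, -8, 21, 29]
Extract 9: [5, 3, -8, 9, 21, 29]
Extract 5: [3, -8, 5, 9, 21, 29]
Extract 3: [-8, 3, 5, 9, 21, 29]


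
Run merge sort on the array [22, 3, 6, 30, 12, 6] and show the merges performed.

Divide and conquer:
  Merge [3] + [6] -> [3, 6]
  Merge [22] + [3, 6] -> [3, 6, 22]
  Merge [12] + [6] -> [6, 12]
  Merge [30] + [6, 12] -> [6, 12, 30]
  Merge [3, 6, 22] + [6, 12, 30] -> [3, 6, 6, 12, 22, 30]


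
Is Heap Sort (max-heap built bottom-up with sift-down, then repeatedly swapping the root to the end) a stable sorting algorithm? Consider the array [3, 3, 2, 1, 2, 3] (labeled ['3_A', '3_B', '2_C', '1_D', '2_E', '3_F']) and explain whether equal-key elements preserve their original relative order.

Trace Heap Sort on the labeled array (the key is the number; the letter only tracks identity):
  Build max-heap: [3_A, 3_B, 3_F, 1_D, 2_E, 2_C]
  Swap root 3_A to index 5, re-heapify first 5 -> [3_B, 2_C, 3_F, 1_D, 2_E, 3_A]
  Swap root 3_B to index 4, re-heapify first 4 -> [3_F, 2_C, 2_E, 1_D, 3_B, 3_A]
  Swap root 3_F to index 3, re-heapify first 3 -> [2_C, 1_D, 2_E, 3_F, 3_B, 3_A]
  Swap root 2_C to index 2, re-heapify first 2 -> [2_E, 1_D, 2_C, 3_F, 3_B, 3_A]
  Swap root 2_E to index 1, re-heapify first 1 -> [1_D, 2_E, 2_C, 3_F, 3_B, 3_A]
Final order: [1_D, 2_E, 2_C, 3_F, 3_B, 3_A]
Equal keys:
  value 2: originally 2_C, 2_E; after sorting 2_E, 2_C -> order changed
  value 3: originally 3_A, 3_B, 3_F; after sorting 3_F, 3_B, 3_A -> order changed
Equal keys were reordered, so Heap Sort is not stable: heap construction and root-to-end swaps move elements without regard to the original order of equal keys. (One such input is enough; an unstable sort may happen to preserve order on other inputs, but it gives no guarantee.)
Answer: Not stable


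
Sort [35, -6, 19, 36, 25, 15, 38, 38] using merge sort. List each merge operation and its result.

Divide and conquer:
  Merge [35] + [-6] -> [-6, 35]
  Merge [19] + [36] -> [19, 36]
  Merge [-6, 35] + [19, 36] -> [-6, 19, 35, 36]
  Merge [25] + [15] -> [15, 25]
  Merge [38] + [38] -> [38, 38]
  Merge [15, 25] + [38, 38] -> [15, 25, 38, 38]
  Merge [-6, 19, 35, 36] + [15, 25, 38, 38] -> [-6, 15, 19, 25, 35, 36, 38, 38]


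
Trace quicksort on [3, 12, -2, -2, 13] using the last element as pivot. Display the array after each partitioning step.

Partition 1: pivot=13 at index 4 -> [3, 12, -2, -2, 13]
Partition 2: pivot=-2 at index 1 -> [-2, -2, 3, 12, 13]
Partition 3: pivot=12 at index 3 -> [-2, -2, 3, 12, 13]


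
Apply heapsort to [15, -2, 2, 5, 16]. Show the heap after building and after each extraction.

Build heap: [16, 15, 2, 5, -2]
Extract 16: [15, 5, 2, -2, 16]
Extract 15: [5, -2, 2, 15, 16]
Extract 5: [2, -2, 5, 15, 16]
Extract 2: [-2, 2, 5, 15, 16]


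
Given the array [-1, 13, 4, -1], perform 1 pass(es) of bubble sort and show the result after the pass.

After pass 1: [-1, 4, -1, 13] (2 swaps)
Total swaps: 2


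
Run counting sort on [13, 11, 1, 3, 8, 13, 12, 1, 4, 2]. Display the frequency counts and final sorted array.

Count array: [0, 2, 1, 1, 1, 0, 0, 0, 1, 0, 0, 1, 1, 2]
(count[i] = number of elements equal to i)
Cumulative count: [0, 2, 3, 4, 5, 5, 5, 5, 6, 6, 6, 7, 8, 10]
Sorted: [1, 1, 2, 3, 4, 8, 11, 12, 13, 13]


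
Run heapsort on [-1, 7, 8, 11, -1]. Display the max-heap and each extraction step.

Build heap: [11, 7, 8, -1, -1]
Extract 11: [8, 7, -1, -1, 11]
Extract 8: [7, -1, -1, 8, 11]
Extract 7: [-1, -1, 7, 8, 11]
Extract -1: [-1, -1, 7, 8, 11]


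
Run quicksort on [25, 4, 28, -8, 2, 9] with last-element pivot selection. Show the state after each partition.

Partition 1: pivot=9 at index 3 -> [4, -8, 2, 9, 28, 25]
Partition 2: pivot=2 at index 1 -> [-8, 2, 4, 9, 28, 25]
Partition 3: pivot=25 at index 4 -> [-8, 2, 4, 9, 25, 28]


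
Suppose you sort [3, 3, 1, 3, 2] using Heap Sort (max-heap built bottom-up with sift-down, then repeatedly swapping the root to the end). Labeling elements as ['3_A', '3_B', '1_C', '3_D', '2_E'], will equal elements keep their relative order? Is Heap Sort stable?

Trace Heap Sort on the labeled array (the key is the number; the letter only tracks identity):
  Build max-heap: [3_A, 3_B, 1_C, 3_D, 2_E]
  Swap root 3_A to index 4, re-heapify first 4 -> [3_B, 3_D, 1_C, 2_E, 3_A]
  Swap root 3_B to index 3, re-heapify first 3 -> [3_D, 2_E, 1_C, 3_B, 3_A]
  Swap root 3_D to index 2, re-heapify first 2 -> [2_E, 1_C, 3_D, 3_B, 3_A]
  Swap root 2_E to index 1, re-heapify first 1 -> [1_C, 2_E, 3_D, 3_B, 3_A]
Final order: [1_C, 2_E, 3_D, 3_B, 3_A]
Equal keys:
  value 3: originally 3_A, 3_B, 3_D; after sorting 3_D, 3_B, 3_A -> order changed
Equal keys were reordered, so Heap Sort is not stable: heap construction and root-to-end swaps move elements without regard to the original order of equal keys. (One such input is enough; an unstable sort may happen to preserve order on other inputs, but it gives no guarantee.)
Answer: Not stable


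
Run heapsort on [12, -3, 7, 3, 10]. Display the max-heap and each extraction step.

Build heap: [12, 10, 7, 3, -3]
Extract 12: [10, 3, 7, -3, 12]
Extract 10: [7, 3, -3, 10, 12]
Extract 7: [3, -3, 7, 10, 12]
Extract 3: [-3, 3, 7, 10, 12]


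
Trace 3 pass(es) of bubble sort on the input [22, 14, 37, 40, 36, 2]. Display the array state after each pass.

After pass 1: [14, 22, 37, 36, 2, 40] (3 swaps)
After pass 2: [14, 22, 36, 2, 37, 40] (2 swaps)
After pass 3: [14, 22, 2, 36, 37, 40] (1 swaps)
Total swaps: 6


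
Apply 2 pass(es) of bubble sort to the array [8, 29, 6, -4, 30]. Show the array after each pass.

After pass 1: [8, 6, -4, 29, 30] (2 swaps)
After pass 2: [6, -4, 8, 29, 30] (2 swaps)
Total swaps: 4


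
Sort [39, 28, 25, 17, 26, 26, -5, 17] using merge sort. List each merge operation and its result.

Divide and conquer:
  Merge [39] + [28] -> [28, 39]
  Merge [25] + [17] -> [17, 25]
  Merge [28, 39] + [17, 25] -> [17, 25, 28, 39]
  Merge [26] + [26] -> [26, 26]
  Merge [-5] + [17] -> [-5, 17]
  Merge [26, 26] + [-5, 17] -> [-5, 17, 26, 26]
  Merge [17, 25, 28, 39] + [-5, 17, 26, 26] -> [-5, 17, 17, 25, 26, 26, 28, 39]


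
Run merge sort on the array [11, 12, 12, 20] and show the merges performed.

Divide and conquer:
  Merge [11] + [12] -> [11, 12]
  Merge [12] + [20] -> [12, 20]
  Merge [11, 12] + [12, 20] -> [11, 12, 12, 20]


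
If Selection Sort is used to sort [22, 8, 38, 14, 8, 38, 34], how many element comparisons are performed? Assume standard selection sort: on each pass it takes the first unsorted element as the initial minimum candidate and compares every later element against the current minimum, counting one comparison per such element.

Pass 1: scan indices 1..6 for the minimum = 6 comparison(s); min is 8, place at index 0 -> [8, 22, 38, 14, 8, 38, 34]
Pass 2: scan indices 2..6 for the minimum = 5 comparison(s); min is 8, place at index 1 -> [8, 8, 38, 14, 22, 38, 34]
Pass 3: scan indices 3..6 for the minimum = 4 comparison(s); min is 14, place at index 2 -> [8, 8, 14, 38, 22, 38, 34]
Pass 4: scan indices 4..6 for the minimum = 3 comparison(s); min is 22, place at index 3 -> [8, 8, 14, 22, 38, 38, 34]
Pass 5: scan indices 5..6 for the minimum = 2 comparison(s); min is 34, place at index 4 -> [8, 8, 14, 22, 34, 38, 38]
Pass 6: scan indices 6..6 for the minimum = 1 comparison(s); min is 38, place at index 5 -> [8, 8, 14, 22, 34, 38, 38]
Selection sort always scans the whole unsorted suffix, so the count is (n-1) + (n-2) + ... + 1 = n(n-1)/2 = 7*6/2 = 21 regardless of the input order.
Total comparisons: 6 + 5 + 4 + 3 + 2 + 1 = 21


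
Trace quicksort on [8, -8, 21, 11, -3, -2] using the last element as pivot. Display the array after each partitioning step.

Partition 1: pivot=-2 at index 2 -> [-8, -3, -2, 11, 8, 21]
Partition 2: pivot=-3 at index 1 -> [-8, -3, -2, 11, 8, 21]
Partition 3: pivot=21 at index 5 -> [-8, -3, -2, 11, 8, 21]
Partition 4: pivot=8 at index 3 -> [-8, -3, -2, 8, 11, 21]


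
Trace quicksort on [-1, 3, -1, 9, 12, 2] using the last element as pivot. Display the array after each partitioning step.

Partition 1: pivot=2 at index 2 -> [-1, -1, 2, 9, 12, 3]
Partition 2: pivot=-1 at index 1 -> [-1, -1, 2, 9, 12, 3]
Partition 3: pivot=3 at index 3 -> [-1, -1, 2, 3, 12, 9]
Partition 4: pivot=9 at index 4 -> [-1, -1, 2, 3, 9, 12]


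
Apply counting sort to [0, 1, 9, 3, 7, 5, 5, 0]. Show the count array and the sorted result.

Count array: [2, 1, 0, 1, 0, 2, 0, 1, 0, 1]
(count[i] = number of elements equal to i)
Cumulative count: [2, 3, 3, 4, 4, 6, 6, 7, 7, 8]
Sorted: [0, 0, 1, 3, 5, 5, 7, 9]


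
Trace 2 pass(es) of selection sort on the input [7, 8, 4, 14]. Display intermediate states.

Pass 1: Select minimum 4 at index 2, swap -> [4, 8, 7, 14]
Pass 2: Select minimum 7 at index 2, swap -> [4, 7, 8, 14]


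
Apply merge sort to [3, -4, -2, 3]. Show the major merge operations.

Divide and conquer:
  Merge [3] + [-4] -> [-4, 3]
  Merge [-2] + [3] -> [-2, 3]
  Merge [-4, 3] + [-2, 3] -> [-4, -2, 3, 3]


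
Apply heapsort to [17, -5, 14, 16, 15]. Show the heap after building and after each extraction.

Build heap: [17, 16, 14, -5, 15]
Extract 17: [16, 15, 14, -5, 17]
Extract 16: [15, -5, 14, 16, 17]
Extract 15: [14, -5, 15, 16, 17]
Extract 14: [-5, 14, 15, 16, 17]


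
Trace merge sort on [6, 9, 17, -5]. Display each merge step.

Divide and conquer:
  Merge [6] + [9] -> [6, 9]
  Merge [17] + [-5] -> [-5, 17]
  Merge [6, 9] + [-5, 17] -> [-5, 6, 9, 17]


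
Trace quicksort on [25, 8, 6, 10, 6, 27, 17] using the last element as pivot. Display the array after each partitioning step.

Partition 1: pivot=17 at index 4 -> [8, 6, 10, 6, 17, 27, 25]
Partition 2: pivot=6 at index 1 -> [6, 6, 10, 8, 17, 27, 25]
Partition 3: pivot=8 at index 2 -> [6, 6, 8, 10, 17, 27, 25]
Partition 4: pivot=25 at index 5 -> [6, 6, 8, 10, 17, 25, 27]


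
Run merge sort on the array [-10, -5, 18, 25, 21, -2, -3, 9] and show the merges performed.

Divide and conquer:
  Merge [-10] + [-5] -> [-10, -5]
  Merge [18] + [25] -> [18, 25]
  Merge [-10, -5] + [18, 25] -> [-10, -5, 18, 25]
  Merge [21] + [-2] -> [-2, 21]
  Merge [-3] + [9] -> [-3, 9]
  Merge [-2, 21] + [-3, 9] -> [-3, -2, 9, 21]
  Merge [-10, -5, 18, 25] + [-3, -2, 9, 21] -> [-10, -5, -3, -2, 9, 18, 21, 25]


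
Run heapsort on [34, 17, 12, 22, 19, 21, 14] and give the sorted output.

Build heap: [34, 22, 21, 17, 19, 12, 14]
Extract 34: [22, 19, 21, 17, 14, 12, 34]
Extract 22: [21, 19, 12, 17, 14, 22, 34]
Extract 21: [19, 17, 12, 14, 21, 22, 34]
Extract 19: [17, 14, 12, 19, 21, 22, 34]
Extract 17: [14, 12, 17, 19, 21, 22, 34]
Extract 14: [12, 14, 17, 19, 21, 22, 34]


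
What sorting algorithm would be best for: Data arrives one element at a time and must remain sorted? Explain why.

Best choice: Insertion sort
Reason: Insertion sort naturally handles online/streaming input by inserting each new element into sorted position


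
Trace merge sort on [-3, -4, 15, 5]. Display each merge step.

Divide and conquer:
  Merge [-3] + [-4] -> [-4, -3]
  Merge [15] + [5] -> [5, 15]
  Merge [-4, -3] + [5, 15] -> [-4, -3, 5, 15]


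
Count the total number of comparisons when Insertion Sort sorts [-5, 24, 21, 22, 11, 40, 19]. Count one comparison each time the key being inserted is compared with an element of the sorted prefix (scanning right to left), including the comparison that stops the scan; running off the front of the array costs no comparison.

Insert 24: -5 <= 24 (stop) = 1 comparison(s) -> [-5, 24, 21, 22, 11, 40, 19]
Insert 21: 24 > 21 (shift), -5 <= 21 (stop) = 2 comparison(s) -> [-5, 21, 24, 22, 11, 40, 19]
Insert 22: 24 > 22 (shift), 21 <= 22 (stop) = 2 comparison(s) -> [-5, 21, 22, 24, 11, 40, 19]
Insert 11: 24 > 11 (shift), 22 > 11 (shift), 21 > 11 (shift), -5 <= 11 (stop) = 4 comparison(s) -> [-5, 11, 21, 22, 24, 40, 19]
Insert 40: 24 <= 40 (stop) = 1 comparison(s) -> [-5, 11, 21, 22, 24, 40, 19]
Insert 19: 40 > 19 (shift), 24 > 19 (shift), 22 > 19 (shift), 21 > 19 (shift), 11 <= 19 (stop) = 5 comparison(s) -> [-5, 11, 19, 21, 22, 24, 40]
Total comparisons: 1 + 2 + 2 + 4 + 1 + 5 = 15


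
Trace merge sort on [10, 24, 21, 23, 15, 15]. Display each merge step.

Divide and conquer:
  Merge [24] + [21] -> [21, 24]
  Merge [10] + [21, 24] -> [10, 21, 24]
  Merge [15] + [15] -> [15, 15]
  Merge [23] + [15, 15] -> [15, 15, 23]
  Merge [10, 21, 24] + [15, 15, 23] -> [10, 15, 15, 21, 23, 24]


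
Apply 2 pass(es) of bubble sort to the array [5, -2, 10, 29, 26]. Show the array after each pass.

After pass 1: [-2, 5, 10, 26, 29] (2 swaps)
After pass 2: [-2, 5, 10, 26, 29] (0 swaps)
Total swaps: 2


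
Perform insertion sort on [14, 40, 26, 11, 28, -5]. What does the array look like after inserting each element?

First element 14 is already 'sorted'
Insert 40: shifted 0 elements -> [14, 40, 26, 11, 28, -5]
Insert 26: shifted 1 elements -> [14, 26, 40, 11, 28, -5]
Insert 11: shifted 3 elements -> [11, 14, 26, 40, 28, -5]
Insert 28: shifted 1 elements -> [11, 14, 26, 28, 40, -5]
Insert -5: shifted 5 elements -> [-5, 11, 14, 26, 28, 40]


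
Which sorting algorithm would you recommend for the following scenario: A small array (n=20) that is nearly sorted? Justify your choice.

Best choice: Insertion sort
Reason: Insertion sort is O(n) for nearly sorted arrays and has low overhead


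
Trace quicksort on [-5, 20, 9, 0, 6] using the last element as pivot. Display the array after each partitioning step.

Partition 1: pivot=6 at index 2 -> [-5, 0, 6, 20, 9]
Partition 2: pivot=0 at index 1 -> [-5, 0, 6, 20, 9]
Partition 3: pivot=9 at index 3 -> [-5, 0, 6, 9, 20]


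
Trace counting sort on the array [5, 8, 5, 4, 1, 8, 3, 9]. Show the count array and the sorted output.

Count array: [0, 1, 0, 1, 1, 2, 0, 0, 2, 1]
(count[i] = number of elements equal to i)
Cumulative count: [0, 1, 1, 2, 3, 5, 5, 5, 7, 8]
Sorted: [1, 3, 4, 5, 5, 8, 8, 9]


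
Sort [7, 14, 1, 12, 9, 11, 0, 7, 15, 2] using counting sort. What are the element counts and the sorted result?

Count array: [1, 1, 1, 0, 0, 0, 0, 2, 0, 1, 0, 1, 1, 0, 1, 1]
(count[i] = number of elements equal to i)
Cumulative count: [1, 2, 3, 3, 3, 3, 3, 5, 5, 6, 6, 7, 8, 8, 9, 10]
Sorted: [0, 1, 2, 7, 7, 9, 11, 12, 14, 15]


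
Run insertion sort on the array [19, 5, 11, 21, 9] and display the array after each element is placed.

First element 19 is already 'sorted'
Insert 5: shifted 1 elements -> [5, 19, 11, 21, 9]
Insert 11: shifted 1 elements -> [5, 11, 19, 21, 9]
Insert 21: shifted 0 elements -> [5, 11, 19, 21, 9]
Insert 9: shifted 3 elements -> [5, 9, 11, 19, 21]


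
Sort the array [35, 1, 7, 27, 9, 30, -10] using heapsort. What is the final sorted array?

Build heap: [35, 27, 30, 1, 9, 7, -10]
Extract 35: [30, 27, 7, 1, 9, -10, 35]
Extract 30: [27, 9, 7, 1, -10, 30, 35]
Extract 27: [9, 1, 7, -10, 27, 30, 35]
Extract 9: [7, 1, -10, 9, 27, 30, 35]
Extract 7: [1, -10, 7, 9, 27, 30, 35]
Extract 1: [-10, 1, 7, 9, 27, 30, 35]


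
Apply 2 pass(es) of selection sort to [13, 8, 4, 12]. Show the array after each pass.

Pass 1: Select minimum 4 at index 2, swap -> [4, 8, 13, 12]
Pass 2: Select minimum 8 at index 1, swap -> [4, 8, 13, 12]


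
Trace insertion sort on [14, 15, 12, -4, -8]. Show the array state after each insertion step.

First element 14 is already 'sorted'
Insert 15: shifted 0 elements -> [14, 15, 12, -4, -8]
Insert 12: shifted 2 elements -> [12, 14, 15, -4, -8]
Insert -4: shifted 3 elements -> [-4, 12, 14, 15, -8]
Insert -8: shifted 4 elements -> [-8, -4, 12, 14, 15]


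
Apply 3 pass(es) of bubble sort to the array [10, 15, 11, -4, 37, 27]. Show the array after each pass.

After pass 1: [10, 11, -4, 15, 27, 37] (3 swaps)
After pass 2: [10, -4, 11, 15, 27, 37] (1 swaps)
After pass 3: [-4, 10, 11, 15, 27, 37] (1 swaps)
Total swaps: 5


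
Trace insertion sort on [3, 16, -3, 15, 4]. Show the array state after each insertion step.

First element 3 is already 'sorted'
Insert 16: shifted 0 elements -> [3, 16, -3, 15, 4]
Insert -3: shifted 2 elements -> [-3, 3, 16, 15, 4]
Insert 15: shifted 1 elements -> [-3, 3, 15, 16, 4]
Insert 4: shifted 2 elements -> [-3, 3, 4, 15, 16]


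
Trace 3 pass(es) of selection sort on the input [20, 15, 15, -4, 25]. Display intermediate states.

Pass 1: Select minimum -4 at index 3, swap -> [-4, 15, 15, 20, 25]
Pass 2: Select minimum 15 at index 1, swap -> [-4, 15, 15, 20, 25]
Pass 3: Select minimum 15 at index 2, swap -> [-4, 15, 15, 20, 25]


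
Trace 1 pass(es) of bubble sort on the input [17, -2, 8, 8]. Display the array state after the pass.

After pass 1: [-2, 8, 8, 17] (3 swaps)
Total swaps: 3


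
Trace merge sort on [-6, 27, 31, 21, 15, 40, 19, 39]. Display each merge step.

Divide and conquer:
  Merge [-6] + [27] -> [-6, 27]
  Merge [31] + [21] -> [21, 31]
  Merge [-6, 27] + [21, 31] -> [-6, 21, 27, 31]
  Merge [15] + [40] -> [15, 40]
  Merge [19] + [39] -> [19, 39]
  Merge [15, 40] + [19, 39] -> [15, 19, 39, 40]
  Merge [-6, 21, 27, 31] + [15, 19, 39, 40] -> [-6, 15, 19, 21, 27, 31, 39, 40]


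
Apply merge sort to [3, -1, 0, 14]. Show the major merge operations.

Divide and conquer:
  Merge [3] + [-1] -> [-1, 3]
  Merge [0] + [14] -> [0, 14]
  Merge [-1, 3] + [0, 14] -> [-1, 0, 3, 14]


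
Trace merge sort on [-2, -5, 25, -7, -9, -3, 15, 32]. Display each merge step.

Divide and conquer:
  Merge [-2] + [-5] -> [-5, -2]
  Merge [25] + [-7] -> [-7, 25]
  Merge [-5, -2] + [-7, 25] -> [-7, -5, -2, 25]
  Merge [-9] + [-3] -> [-9, -3]
  Merge [15] + [32] -> [15, 32]
  Merge [-9, -3] + [15, 32] -> [-9, -3, 15, 32]
  Merge [-7, -5, -2, 25] + [-9, -3, 15, 32] -> [-9, -7, -5, -3, -2, 15, 25, 32]


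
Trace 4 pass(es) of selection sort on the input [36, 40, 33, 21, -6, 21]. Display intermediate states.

Pass 1: Select minimum -6 at index 4, swap -> [-6, 40, 33, 21, 36, 21]
Pass 2: Select minimum 21 at index 3, swap -> [-6, 21, 33, 40, 36, 21]
Pass 3: Select minimum 21 at index 5, swap -> [-6, 21, 21, 40, 36, 33]
Pass 4: Select minimum 33 at index 5, swap -> [-6, 21, 21, 33, 36, 40]


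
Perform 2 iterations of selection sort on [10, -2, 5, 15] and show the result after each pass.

Pass 1: Select minimum -2 at index 1, swap -> [-2, 10, 5, 15]
Pass 2: Select minimum 5 at index 2, swap -> [-2, 5, 10, 15]
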